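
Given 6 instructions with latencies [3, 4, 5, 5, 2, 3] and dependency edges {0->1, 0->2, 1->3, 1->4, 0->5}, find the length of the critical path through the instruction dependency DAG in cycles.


Compute longest path through dependency graph: dist(Ik) = max over predecessors of dist + latency(Ik).
dist(I0) = latency 3 = 3
dist(I1) = dist(I0) + 4 = 3 + 4 = 7
dist(I2) = dist(I0) + 5 = 3 + 5 = 8
dist(I3) = dist(I1) + 5 = 7 + 5 = 12
dist(I4) = dist(I1) + 2 = 7 + 2 = 9
dist(I5) = dist(I0) + 3 = 3 + 3 = 6
Critical path = max dist = 12

12


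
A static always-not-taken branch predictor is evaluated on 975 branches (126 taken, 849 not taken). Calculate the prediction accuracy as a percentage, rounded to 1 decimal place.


Predictor: always-not-taken
Correct predictions = 849
Accuracy = 849 / 975 * 100 = 87.1%

87.1


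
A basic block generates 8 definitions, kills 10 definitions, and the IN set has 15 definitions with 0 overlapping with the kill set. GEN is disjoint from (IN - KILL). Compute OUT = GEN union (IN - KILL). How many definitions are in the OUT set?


IN - KILL: 15 - 0 = 15 surviving definitions
OUT = GEN + surviving = 8 + 15 = 23

23


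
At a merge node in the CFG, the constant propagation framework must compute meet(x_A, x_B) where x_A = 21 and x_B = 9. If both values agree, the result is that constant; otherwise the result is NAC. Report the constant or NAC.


Meet operation: if both paths give the same constant, result is that constant; if they differ, result is NAC (not-a-constant).
Path A: 21, Path B: 9 -> differ
Result: not-a-constant -> NAC

NAC


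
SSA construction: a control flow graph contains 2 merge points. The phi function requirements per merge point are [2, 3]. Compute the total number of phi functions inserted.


Total phi functions = sum of phi functions at each join node
= 2 + 3 = 5

5


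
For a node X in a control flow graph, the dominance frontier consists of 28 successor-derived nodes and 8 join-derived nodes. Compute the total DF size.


DF(X) = direct successor contributions + join point contributions
= 28 + 8 = 36

36


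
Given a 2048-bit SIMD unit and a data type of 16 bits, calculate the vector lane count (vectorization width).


Width = SIMD bits / data type bits
= 2048 / 16 = 128

128


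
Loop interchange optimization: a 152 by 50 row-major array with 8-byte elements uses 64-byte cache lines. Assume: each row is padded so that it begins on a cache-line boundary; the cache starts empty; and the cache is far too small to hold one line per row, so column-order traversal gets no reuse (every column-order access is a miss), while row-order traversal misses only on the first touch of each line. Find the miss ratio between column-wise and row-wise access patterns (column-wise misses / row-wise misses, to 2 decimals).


Each row occupies 50 * 8 = 400 bytes and starts on a line boundary, so it spans ceil(400 / 64) = 7 cache lines.
Row-major traversal misses (one per line touched): 152 * ceil(50 * 8 / 64) = 1064
Column-major traversal misses (no reuse, every access misses): 152 * 50 = 7600
Ratio = 7600 / 1064 = 7.14

7.14


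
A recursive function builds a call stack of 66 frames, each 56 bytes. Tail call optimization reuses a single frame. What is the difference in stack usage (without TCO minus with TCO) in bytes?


Without TCO: 66 * 56 = 3696 bytes
With TCO: reuse 1 frame = 56 bytes
Savings = 3696 - 56 = 3640

3640


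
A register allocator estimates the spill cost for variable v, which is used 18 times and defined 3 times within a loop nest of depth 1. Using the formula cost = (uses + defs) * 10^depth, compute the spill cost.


uses + defs = 18 + 3 = 21
10^1 = 10
Spill cost = 21 * 10 = 210

210


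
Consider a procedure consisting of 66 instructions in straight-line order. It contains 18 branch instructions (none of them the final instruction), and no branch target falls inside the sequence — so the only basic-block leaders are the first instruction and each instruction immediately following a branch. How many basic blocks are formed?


With no in-sequence branch targets, the leaders are the first instruction plus the instruction after each branch.
Number of basic blocks = branches + 1
= 18 + 1 = 19

19


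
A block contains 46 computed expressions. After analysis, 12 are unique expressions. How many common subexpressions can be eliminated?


CSE count = total expressions - unique expressions
= 46 - 12 = 34

34


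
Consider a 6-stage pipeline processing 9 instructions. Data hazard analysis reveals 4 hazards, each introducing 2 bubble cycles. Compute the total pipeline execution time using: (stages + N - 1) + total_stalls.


Base cycles = 6 + 9 - 1 = 14
Total stalls = 4 * 2 = 8
Total = 14 + 8 = 22

22


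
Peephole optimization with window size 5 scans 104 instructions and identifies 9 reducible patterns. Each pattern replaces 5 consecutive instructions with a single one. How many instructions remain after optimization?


Each match removes 4 instructions.
Total removed = 9 * 4 = 36
Remaining = 104 - 36 = 68

68


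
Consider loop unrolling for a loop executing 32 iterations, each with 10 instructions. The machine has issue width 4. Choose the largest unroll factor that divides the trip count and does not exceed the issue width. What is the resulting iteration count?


Largest divisor of 32 <= 4 is 4
New iterations = 32 / 4 = 8

8


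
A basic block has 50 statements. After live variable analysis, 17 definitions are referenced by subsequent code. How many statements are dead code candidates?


Dead code = total statements - live definitions
= 50 - 17 = 33

33


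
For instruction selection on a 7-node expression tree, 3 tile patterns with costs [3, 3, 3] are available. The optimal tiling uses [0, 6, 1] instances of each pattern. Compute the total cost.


Total cost = sum(count_i * cost_i)
= 0*3 + 6*3 + 1*3
= 21

21


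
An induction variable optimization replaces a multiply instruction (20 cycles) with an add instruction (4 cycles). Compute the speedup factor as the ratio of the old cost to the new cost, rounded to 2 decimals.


Ratio = mult_cost / add_cost = 20 / 4 = 5.0

5.0


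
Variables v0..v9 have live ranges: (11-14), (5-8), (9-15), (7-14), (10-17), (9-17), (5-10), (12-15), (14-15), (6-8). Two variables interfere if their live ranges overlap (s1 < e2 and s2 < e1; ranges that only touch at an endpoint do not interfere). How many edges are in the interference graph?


Check all pairs for overlapping intervals.
Two intervals (s1,e1) and (s2,e2) overlap if s1 < e2 and s2 < e1.
v0 (11-14) vs v1..v9: overlaps v2, v3, v4, v5, v7 -> 5
v1 (5-8) vs v2..v9: overlaps v3, v6, v9 -> 3
v2 (9-15) vs v3..v9: overlaps v3, v4, v5, v6, v7, v8 -> 6
v3 (7-14) vs v4..v9: overlaps v4, v5, v6, v7, v9 -> 5
v4 (10-17) vs v5..v9: overlaps v5, v7, v8 -> 3
v5 (9-17) vs v6..v9: overlaps v6, v7, v8 -> 3
v6 (5-10) vs v7..v9: overlaps v9 -> 1
v7 (12-15) vs v8..v9: overlaps v8 -> 1
v8 (14-15) vs v9: overlaps none -> 0
Total overlapping pairs = 5 + 3 + 6 + 5 + 3 + 3 + 1 + 1 + 0 = 27

27


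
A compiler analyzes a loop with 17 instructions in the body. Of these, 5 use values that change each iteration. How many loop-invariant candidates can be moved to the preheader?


Invariant candidates = total - loop-dependent
= 17 - 5 = 12

12


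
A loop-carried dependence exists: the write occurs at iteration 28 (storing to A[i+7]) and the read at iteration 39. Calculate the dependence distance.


Distance = read iteration - write iteration
= 39 - 28 = 11

11


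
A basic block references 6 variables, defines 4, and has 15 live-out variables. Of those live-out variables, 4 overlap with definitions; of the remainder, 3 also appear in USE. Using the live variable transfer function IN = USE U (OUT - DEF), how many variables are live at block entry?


OUT - DEF: 15 - 4 = 11
|IN| = |USE| + |OUT - DEF| - |USE ∩ (OUT - DEF)| = 6 + 11 - 3 = 14

14


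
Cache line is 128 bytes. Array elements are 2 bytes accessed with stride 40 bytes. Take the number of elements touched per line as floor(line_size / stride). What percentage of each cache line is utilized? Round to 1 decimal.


Elements per cache line = floor(128 / 40) = 3
Bytes used = 3 * 2 = 6
Utilization = 6 / 128 * 100 = 4.7%

4.7


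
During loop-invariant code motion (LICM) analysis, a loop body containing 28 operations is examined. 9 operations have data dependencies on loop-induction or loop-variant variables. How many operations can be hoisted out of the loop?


Invariant candidates = total - loop-dependent
= 28 - 9 = 19

19


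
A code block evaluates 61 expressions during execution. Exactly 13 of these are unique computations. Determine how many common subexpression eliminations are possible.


CSE count = total expressions - unique expressions
= 61 - 13 = 48

48


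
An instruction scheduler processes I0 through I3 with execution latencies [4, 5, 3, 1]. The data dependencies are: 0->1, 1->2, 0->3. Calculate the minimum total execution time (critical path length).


Compute longest path through dependency graph: dist(Ik) = max over predecessors of dist + latency(Ik).
dist(I0) = latency 4 = 4
dist(I1) = dist(I0) + 5 = 4 + 5 = 9
dist(I2) = dist(I1) + 3 = 9 + 3 = 12
dist(I3) = dist(I0) + 1 = 4 + 1 = 5
Critical path = max dist = 12

12


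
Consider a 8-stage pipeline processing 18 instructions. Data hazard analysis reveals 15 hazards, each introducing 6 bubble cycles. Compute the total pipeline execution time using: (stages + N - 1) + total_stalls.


Base cycles = 8 + 18 - 1 = 25
Total stalls = 15 * 6 = 90
Total = 25 + 90 = 115

115


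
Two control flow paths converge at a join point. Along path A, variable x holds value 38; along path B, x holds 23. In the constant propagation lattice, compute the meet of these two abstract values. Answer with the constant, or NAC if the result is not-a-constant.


Meet operation: if both paths give the same constant, result is that constant; if they differ, result is NAC (not-a-constant).
Path A: 38, Path B: 23 -> differ
Result: not-a-constant -> NAC

NAC


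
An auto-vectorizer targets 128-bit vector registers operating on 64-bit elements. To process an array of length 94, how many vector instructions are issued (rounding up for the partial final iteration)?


Width = 128 / 64 = 2 elements per vector op
Iterations = ceil(94 / 2) = 47

47


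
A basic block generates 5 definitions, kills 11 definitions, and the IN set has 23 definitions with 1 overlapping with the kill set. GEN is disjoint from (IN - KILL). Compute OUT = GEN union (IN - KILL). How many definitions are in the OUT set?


IN - KILL: 23 - 1 = 22 surviving definitions
OUT = GEN + surviving = 5 + 22 = 27

27


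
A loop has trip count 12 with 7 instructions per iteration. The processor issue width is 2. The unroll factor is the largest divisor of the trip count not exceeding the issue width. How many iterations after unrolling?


Largest divisor of 12 <= 2 is 2
New iterations = 12 / 2 = 6

6


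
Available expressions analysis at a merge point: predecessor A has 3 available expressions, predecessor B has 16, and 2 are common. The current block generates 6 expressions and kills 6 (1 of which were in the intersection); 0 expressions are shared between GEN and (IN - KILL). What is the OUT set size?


IN = intersection of predecessors = 2
IN - KILL = 2 - 1 = 1
|OUT| = |GEN| + |IN - KILL| - |GEN ∩ (IN - KILL)| = 6 + 1 - 0 = 7

7


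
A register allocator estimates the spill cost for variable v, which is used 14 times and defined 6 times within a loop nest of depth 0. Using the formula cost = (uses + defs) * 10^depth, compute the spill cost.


uses + defs = 14 + 6 = 20
10^0 = 1
Spill cost = 20 * 1 = 20

20


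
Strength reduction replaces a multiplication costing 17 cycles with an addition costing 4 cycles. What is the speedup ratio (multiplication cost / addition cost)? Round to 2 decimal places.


Ratio = mult_cost / add_cost = 17 / 4 = 4.25

4.25


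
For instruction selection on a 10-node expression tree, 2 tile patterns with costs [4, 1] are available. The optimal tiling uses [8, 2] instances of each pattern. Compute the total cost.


Total cost = sum(count_i * cost_i)
= 8*4 + 2*1
= 34

34


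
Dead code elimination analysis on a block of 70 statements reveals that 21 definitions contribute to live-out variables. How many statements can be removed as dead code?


Dead code = total statements - live definitions
= 70 - 21 = 49

49


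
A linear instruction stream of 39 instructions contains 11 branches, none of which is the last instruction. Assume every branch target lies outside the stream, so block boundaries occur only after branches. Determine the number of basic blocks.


With no in-sequence branch targets, the leaders are the first instruction plus the instruction after each branch.
Number of basic blocks = branches + 1
= 11 + 1 = 12

12


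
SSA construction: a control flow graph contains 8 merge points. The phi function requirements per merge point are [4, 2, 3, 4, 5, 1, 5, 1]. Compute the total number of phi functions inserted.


Total phi functions = sum of phi functions at each join node
= 4 + 2 + 3 + 4 + 5 + 1 + 5 + 1 = 25

25


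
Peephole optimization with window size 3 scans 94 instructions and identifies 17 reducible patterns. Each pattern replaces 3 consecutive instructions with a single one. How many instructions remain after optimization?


Each match removes 2 instructions.
Total removed = 17 * 2 = 34
Remaining = 94 - 34 = 60

60


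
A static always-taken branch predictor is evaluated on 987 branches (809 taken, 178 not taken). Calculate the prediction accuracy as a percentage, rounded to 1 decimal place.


Predictor: always-taken
Correct predictions = 809
Accuracy = 809 / 987 * 100 = 82.0%

82.0


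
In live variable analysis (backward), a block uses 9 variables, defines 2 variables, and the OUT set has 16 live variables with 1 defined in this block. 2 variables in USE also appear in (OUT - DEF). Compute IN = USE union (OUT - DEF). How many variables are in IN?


OUT - DEF: 16 - 1 = 15
|IN| = |USE| + |OUT - DEF| - |USE ∩ (OUT - DEF)| = 9 + 15 - 2 = 22

22


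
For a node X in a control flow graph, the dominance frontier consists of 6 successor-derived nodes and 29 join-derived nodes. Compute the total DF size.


DF(X) = direct successor contributions + join point contributions
= 6 + 29 = 35

35


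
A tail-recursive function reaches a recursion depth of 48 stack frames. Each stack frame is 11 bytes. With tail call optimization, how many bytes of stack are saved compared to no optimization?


Without TCO: 48 * 11 = 528 bytes
With TCO: reuse 1 frame = 11 bytes
Savings = 528 - 11 = 517

517


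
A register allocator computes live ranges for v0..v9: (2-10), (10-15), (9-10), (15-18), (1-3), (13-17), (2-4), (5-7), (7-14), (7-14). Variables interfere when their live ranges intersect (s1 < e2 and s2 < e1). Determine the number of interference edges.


Check all pairs for overlapping intervals.
Two intervals (s1,e1) and (s2,e2) overlap if s1 < e2 and s2 < e1.
v0 (2-10) vs v1..v9: overlaps v2, v4, v6, v7, v8, v9 -> 6
v1 (10-15) vs v2..v9: overlaps v5, v8, v9 -> 3
v2 (9-10) vs v3..v9: overlaps v8, v9 -> 2
v3 (15-18) vs v4..v9: overlaps v5 -> 1
v4 (1-3) vs v5..v9: overlaps v6 -> 1
v5 (13-17) vs v6..v9: overlaps v8, v9 -> 2
v6 (2-4) vs v7..v9: overlaps none -> 0
v7 (5-7) vs v8..v9: overlaps none -> 0
v8 (7-14) vs v9: overlaps v9 -> 1
Total overlapping pairs = 6 + 3 + 2 + 1 + 1 + 2 + 0 + 0 + 1 = 16

16


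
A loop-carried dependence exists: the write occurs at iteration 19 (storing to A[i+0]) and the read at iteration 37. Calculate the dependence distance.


Distance = read iteration - write iteration
= 37 - 19 = 18

18


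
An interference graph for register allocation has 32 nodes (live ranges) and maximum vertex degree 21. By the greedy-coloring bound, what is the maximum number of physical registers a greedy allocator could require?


Greedy coloring never needs more than (max_degree + 1) colors: when coloring a vertex, at most max_degree neighbors are already colored.
Upper bound = 21 + 1 = 22

22


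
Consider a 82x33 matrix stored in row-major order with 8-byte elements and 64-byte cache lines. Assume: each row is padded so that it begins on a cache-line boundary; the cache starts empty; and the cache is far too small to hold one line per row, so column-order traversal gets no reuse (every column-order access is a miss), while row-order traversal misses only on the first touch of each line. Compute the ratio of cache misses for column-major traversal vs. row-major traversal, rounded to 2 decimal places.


Each row occupies 33 * 8 = 264 bytes and starts on a line boundary, so it spans ceil(264 / 64) = 5 cache lines.
Row-major traversal misses (one per line touched): 82 * ceil(33 * 8 / 64) = 410
Column-major traversal misses (no reuse, every access misses): 82 * 33 = 2706
Ratio = 2706 / 410 = 6.6

6.6


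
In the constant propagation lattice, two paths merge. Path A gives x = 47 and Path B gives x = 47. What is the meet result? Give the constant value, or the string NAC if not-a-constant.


Meet operation: if both paths give the same constant, result is that constant; if they differ, result is NAC (not-a-constant).
Path A: 47, Path B: 47 -> equal
Result: constant -> 47

47


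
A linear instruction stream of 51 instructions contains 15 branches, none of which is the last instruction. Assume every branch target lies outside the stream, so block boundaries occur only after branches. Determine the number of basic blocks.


With no in-sequence branch targets, the leaders are the first instruction plus the instruction after each branch.
Number of basic blocks = branches + 1
= 15 + 1 = 16

16


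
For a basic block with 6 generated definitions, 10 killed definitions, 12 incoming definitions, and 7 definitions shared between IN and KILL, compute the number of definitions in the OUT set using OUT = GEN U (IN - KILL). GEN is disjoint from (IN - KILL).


IN - KILL: 12 - 7 = 5 surviving definitions
OUT = GEN + surviving = 6 + 5 = 11

11


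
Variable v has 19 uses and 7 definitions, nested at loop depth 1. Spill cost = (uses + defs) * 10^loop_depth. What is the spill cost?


uses + defs = 19 + 7 = 26
10^1 = 10
Spill cost = 26 * 10 = 260

260


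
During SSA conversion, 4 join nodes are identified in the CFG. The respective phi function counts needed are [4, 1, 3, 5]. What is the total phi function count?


Total phi functions = sum of phi functions at each join node
= 4 + 1 + 3 + 5 = 13

13


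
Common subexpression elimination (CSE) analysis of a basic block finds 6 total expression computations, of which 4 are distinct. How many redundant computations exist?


CSE count = total expressions - unique expressions
= 6 - 4 = 2

2


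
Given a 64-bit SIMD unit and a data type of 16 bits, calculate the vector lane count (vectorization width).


Width = SIMD bits / data type bits
= 64 / 16 = 4

4


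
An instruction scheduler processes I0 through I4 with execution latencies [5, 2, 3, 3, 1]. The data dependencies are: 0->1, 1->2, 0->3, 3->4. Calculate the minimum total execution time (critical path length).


Compute longest path through dependency graph: dist(Ik) = max over predecessors of dist + latency(Ik).
dist(I0) = latency 5 = 5
dist(I1) = dist(I0) + 2 = 5 + 2 = 7
dist(I2) = dist(I1) + 3 = 7 + 3 = 10
dist(I3) = dist(I0) + 3 = 5 + 3 = 8
dist(I4) = dist(I3) + 1 = 8 + 1 = 9
Critical path = max dist = 10

10


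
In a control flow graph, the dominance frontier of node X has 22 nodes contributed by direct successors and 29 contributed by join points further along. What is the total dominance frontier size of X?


DF(X) = direct successor contributions + join point contributions
= 22 + 29 = 51

51


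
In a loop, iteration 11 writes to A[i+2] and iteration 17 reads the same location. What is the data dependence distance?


Distance = read iteration - write iteration
= 17 - 11 = 6

6


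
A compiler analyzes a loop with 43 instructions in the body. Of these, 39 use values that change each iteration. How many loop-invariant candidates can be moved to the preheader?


Invariant candidates = total - loop-dependent
= 43 - 39 = 4

4


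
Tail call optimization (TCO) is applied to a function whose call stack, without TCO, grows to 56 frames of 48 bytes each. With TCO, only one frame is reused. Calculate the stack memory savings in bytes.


Without TCO: 56 * 48 = 2688 bytes
With TCO: reuse 1 frame = 48 bytes
Savings = 2688 - 48 = 2640

2640


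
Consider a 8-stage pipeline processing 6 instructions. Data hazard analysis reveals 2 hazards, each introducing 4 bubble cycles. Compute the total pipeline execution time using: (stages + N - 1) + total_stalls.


Base cycles = 8 + 6 - 1 = 13
Total stalls = 2 * 4 = 8
Total = 13 + 8 = 21

21


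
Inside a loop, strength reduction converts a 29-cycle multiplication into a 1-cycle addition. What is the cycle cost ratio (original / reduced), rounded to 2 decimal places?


Ratio = mult_cost / add_cost = 29 / 1 = 29.0

29.0


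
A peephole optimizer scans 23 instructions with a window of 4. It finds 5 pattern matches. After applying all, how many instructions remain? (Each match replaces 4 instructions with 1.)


Each match removes 3 instructions.
Total removed = 5 * 3 = 15
Remaining = 23 - 15 = 8

8


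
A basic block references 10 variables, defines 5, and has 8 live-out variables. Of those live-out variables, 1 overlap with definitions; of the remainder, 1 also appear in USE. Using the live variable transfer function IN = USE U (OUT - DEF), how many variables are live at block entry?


OUT - DEF: 8 - 1 = 7
|IN| = |USE| + |OUT - DEF| - |USE ∩ (OUT - DEF)| = 10 + 7 - 1 = 16

16


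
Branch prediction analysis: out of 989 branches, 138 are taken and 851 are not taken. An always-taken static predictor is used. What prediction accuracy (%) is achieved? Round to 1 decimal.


Predictor: always-taken
Correct predictions = 138
Accuracy = 138 / 989 * 100 = 14.0%

14.0


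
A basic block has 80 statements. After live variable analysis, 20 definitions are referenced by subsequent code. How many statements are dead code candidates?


Dead code = total statements - live definitions
= 80 - 20 = 60

60


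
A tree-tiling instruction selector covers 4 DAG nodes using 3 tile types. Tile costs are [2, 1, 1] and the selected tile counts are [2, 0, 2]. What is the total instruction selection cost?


Total cost = sum(count_i * cost_i)
= 2*2 + 0*1 + 2*1
= 6

6


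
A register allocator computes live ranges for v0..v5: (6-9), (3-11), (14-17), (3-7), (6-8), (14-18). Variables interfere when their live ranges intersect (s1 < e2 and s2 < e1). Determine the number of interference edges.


Check all pairs for overlapping intervals.
Two intervals (s1,e1) and (s2,e2) overlap if s1 < e2 and s2 < e1.
v0 (6-9) vs v1..v5: overlaps v1, v3, v4 -> 3
v1 (3-11) vs v2..v5: overlaps v3, v4 -> 2
v2 (14-17) vs v3..v5: overlaps v5 -> 1
v3 (3-7) vs v4..v5: overlaps v4 -> 1
v4 (6-8) vs v5: overlaps none -> 0
Total overlapping pairs = 3 + 2 + 1 + 1 + 0 = 7

7


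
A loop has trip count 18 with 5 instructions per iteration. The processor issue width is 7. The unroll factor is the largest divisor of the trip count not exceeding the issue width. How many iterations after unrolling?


Largest divisor of 18 <= 7 is 6
New iterations = 18 / 6 = 3

3


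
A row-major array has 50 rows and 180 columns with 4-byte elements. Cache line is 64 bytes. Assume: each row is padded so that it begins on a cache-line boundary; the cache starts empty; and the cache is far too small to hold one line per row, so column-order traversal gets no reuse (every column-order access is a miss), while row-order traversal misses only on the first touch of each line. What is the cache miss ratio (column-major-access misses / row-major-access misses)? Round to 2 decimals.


Each row occupies 180 * 4 = 720 bytes and starts on a line boundary, so it spans ceil(720 / 64) = 12 cache lines.
Row-major traversal misses (one per line touched): 50 * ceil(180 * 4 / 64) = 600
Column-major traversal misses (no reuse, every access misses): 50 * 180 = 9000
Ratio = 9000 / 600 = 15.0

15.0


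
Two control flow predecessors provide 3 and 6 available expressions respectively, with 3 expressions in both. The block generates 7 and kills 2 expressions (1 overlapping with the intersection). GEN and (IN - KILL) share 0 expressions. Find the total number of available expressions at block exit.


IN = intersection of predecessors = 3
IN - KILL = 3 - 1 = 2
|OUT| = |GEN| + |IN - KILL| - |GEN ∩ (IN - KILL)| = 7 + 2 - 0 = 9

9


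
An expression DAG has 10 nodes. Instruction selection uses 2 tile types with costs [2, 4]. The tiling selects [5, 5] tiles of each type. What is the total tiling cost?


Total cost = sum(count_i * cost_i)
= 5*2 + 5*4
= 30

30


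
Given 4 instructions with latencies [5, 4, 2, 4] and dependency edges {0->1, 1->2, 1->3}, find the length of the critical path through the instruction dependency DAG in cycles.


Compute longest path through dependency graph: dist(Ik) = max over predecessors of dist + latency(Ik).
dist(I0) = latency 5 = 5
dist(I1) = dist(I0) + 4 = 5 + 4 = 9
dist(I2) = dist(I1) + 2 = 9 + 2 = 11
dist(I3) = dist(I1) + 4 = 9 + 4 = 13
Critical path = max dist = 13

13


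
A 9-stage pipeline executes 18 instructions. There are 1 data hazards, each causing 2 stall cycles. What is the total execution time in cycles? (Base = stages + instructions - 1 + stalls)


Base cycles = 9 + 18 - 1 = 26
Total stalls = 1 * 2 = 2
Total = 26 + 2 = 28

28


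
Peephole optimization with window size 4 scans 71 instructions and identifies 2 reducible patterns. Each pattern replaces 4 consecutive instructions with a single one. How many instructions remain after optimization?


Each match removes 3 instructions.
Total removed = 2 * 3 = 6
Remaining = 71 - 6 = 65

65


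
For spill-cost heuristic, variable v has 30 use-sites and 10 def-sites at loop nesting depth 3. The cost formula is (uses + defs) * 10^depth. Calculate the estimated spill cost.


uses + defs = 30 + 10 = 40
10^3 = 1000
Spill cost = 40 * 1000 = 40000

40000


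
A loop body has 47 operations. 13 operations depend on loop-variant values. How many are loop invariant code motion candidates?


Invariant candidates = total - loop-dependent
= 47 - 13 = 34

34


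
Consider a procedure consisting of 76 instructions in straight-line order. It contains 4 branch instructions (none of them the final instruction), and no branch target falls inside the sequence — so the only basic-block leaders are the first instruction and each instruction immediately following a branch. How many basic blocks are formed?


With no in-sequence branch targets, the leaders are the first instruction plus the instruction after each branch.
Number of basic blocks = branches + 1
= 4 + 1 = 5

5


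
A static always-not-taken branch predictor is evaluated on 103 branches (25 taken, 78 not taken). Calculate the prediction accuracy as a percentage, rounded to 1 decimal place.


Predictor: always-not-taken
Correct predictions = 78
Accuracy = 78 / 103 * 100 = 75.7%

75.7


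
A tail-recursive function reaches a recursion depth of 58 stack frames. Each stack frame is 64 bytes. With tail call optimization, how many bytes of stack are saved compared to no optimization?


Without TCO: 58 * 64 = 3712 bytes
With TCO: reuse 1 frame = 64 bytes
Savings = 3712 - 64 = 3648

3648


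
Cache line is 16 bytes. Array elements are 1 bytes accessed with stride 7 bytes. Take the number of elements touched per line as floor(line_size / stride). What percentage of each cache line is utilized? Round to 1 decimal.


Elements per cache line = floor(16 / 7) = 2
Bytes used = 2 * 1 = 2
Utilization = 2 / 16 * 100 = 12.5%

12.5


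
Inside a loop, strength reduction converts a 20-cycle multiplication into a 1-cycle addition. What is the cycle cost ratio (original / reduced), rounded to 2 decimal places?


Ratio = mult_cost / add_cost = 20 / 1 = 20.0

20.0


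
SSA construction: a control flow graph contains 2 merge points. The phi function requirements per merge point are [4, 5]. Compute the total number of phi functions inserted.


Total phi functions = sum of phi functions at each join node
= 4 + 5 = 9

9


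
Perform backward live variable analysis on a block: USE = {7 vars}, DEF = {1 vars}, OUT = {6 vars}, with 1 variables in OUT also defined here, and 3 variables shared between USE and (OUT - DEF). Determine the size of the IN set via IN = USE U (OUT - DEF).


OUT - DEF: 6 - 1 = 5
|IN| = |USE| + |OUT - DEF| - |USE ∩ (OUT - DEF)| = 7 + 5 - 3 = 9

9


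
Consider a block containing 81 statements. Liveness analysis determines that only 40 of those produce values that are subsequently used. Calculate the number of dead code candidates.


Dead code = total statements - live definitions
= 81 - 40 = 41

41


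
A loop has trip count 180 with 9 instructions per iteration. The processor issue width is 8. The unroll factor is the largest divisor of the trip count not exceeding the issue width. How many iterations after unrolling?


Largest divisor of 180 <= 8 is 6
New iterations = 180 / 6 = 30

30


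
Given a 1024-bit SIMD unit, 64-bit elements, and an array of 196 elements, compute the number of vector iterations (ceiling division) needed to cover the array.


Width = 1024 / 64 = 16 elements per vector op
Iterations = ceil(196 / 16) = 13

13


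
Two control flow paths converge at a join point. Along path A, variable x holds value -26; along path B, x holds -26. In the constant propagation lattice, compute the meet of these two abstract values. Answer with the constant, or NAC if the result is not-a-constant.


Meet operation: if both paths give the same constant, result is that constant; if they differ, result is NAC (not-a-constant).
Path A: -26, Path B: -26 -> equal
Result: constant -> -26

-26


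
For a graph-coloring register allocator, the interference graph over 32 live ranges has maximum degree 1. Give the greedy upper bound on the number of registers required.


Greedy coloring never needs more than (max_degree + 1) colors: when coloring a vertex, at most max_degree neighbors are already colored.
Upper bound = 1 + 1 = 2

2


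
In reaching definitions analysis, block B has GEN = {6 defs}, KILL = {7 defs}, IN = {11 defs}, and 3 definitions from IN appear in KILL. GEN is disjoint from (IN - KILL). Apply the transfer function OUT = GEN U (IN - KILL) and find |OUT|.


IN - KILL: 11 - 3 = 8 surviving definitions
OUT = GEN + surviving = 6 + 8 = 14

14


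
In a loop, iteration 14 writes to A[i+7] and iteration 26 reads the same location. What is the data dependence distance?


Distance = read iteration - write iteration
= 26 - 14 = 12

12


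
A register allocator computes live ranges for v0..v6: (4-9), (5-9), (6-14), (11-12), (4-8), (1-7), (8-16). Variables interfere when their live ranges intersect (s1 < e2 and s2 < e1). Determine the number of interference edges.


Check all pairs for overlapping intervals.
Two intervals (s1,e1) and (s2,e2) overlap if s1 < e2 and s2 < e1.
v0 (4-9) vs v1..v6: overlaps v1, v2, v4, v5, v6 -> 5
v1 (5-9) vs v2..v6: overlaps v2, v4, v5, v6 -> 4
v2 (6-14) vs v3..v6: overlaps v3, v4, v5, v6 -> 4
v3 (11-12) vs v4..v6: overlaps v6 -> 1
v4 (4-8) vs v5..v6: overlaps v5 -> 1
v5 (1-7) vs v6: overlaps none -> 0
Total overlapping pairs = 5 + 4 + 4 + 1 + 1 + 0 = 15

15


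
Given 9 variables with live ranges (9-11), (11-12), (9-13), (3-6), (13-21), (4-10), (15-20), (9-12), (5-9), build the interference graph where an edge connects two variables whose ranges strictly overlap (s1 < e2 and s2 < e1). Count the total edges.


Check all pairs for overlapping intervals.
Two intervals (s1,e1) and (s2,e2) overlap if s1 < e2 and s2 < e1.
v0 (9-11) vs v1..v8: overlaps v2, v5, v7 -> 3
v1 (11-12) vs v2..v8: overlaps v2, v7 -> 2
v2 (9-13) vs v3..v8: overlaps v5, v7 -> 2
v3 (3-6) vs v4..v8: overlaps v5, v8 -> 2
v4 (13-21) vs v5..v8: overlaps v6 -> 1
v5 (4-10) vs v6..v8: overlaps v7, v8 -> 2
v6 (15-20) vs v7..v8: overlaps none -> 0
v7 (9-12) vs v8: overlaps none -> 0
Total overlapping pairs = 3 + 2 + 2 + 2 + 1 + 2 + 0 + 0 = 12

12


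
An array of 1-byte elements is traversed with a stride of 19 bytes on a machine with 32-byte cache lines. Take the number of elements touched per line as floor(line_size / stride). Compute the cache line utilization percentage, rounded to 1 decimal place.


Elements per cache line = floor(32 / 19) = 1
Bytes used = 1 * 1 = 1
Utilization = 1 / 32 * 100 = 3.1%

3.1


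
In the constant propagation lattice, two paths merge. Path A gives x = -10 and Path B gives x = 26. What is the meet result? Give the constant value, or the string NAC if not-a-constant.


Meet operation: if both paths give the same constant, result is that constant; if they differ, result is NAC (not-a-constant).
Path A: -10, Path B: 26 -> differ
Result: not-a-constant -> NAC

NAC


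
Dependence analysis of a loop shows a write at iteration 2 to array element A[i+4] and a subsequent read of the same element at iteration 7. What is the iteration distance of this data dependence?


Distance = read iteration - write iteration
= 7 - 2 = 5

5


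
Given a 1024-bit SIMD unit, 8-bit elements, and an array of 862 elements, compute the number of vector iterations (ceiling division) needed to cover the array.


Width = 1024 / 8 = 128 elements per vector op
Iterations = ceil(862 / 128) = 7

7


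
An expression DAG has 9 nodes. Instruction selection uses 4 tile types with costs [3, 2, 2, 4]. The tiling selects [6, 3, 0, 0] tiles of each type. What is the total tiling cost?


Total cost = sum(count_i * cost_i)
= 6*3 + 3*2 + 0*2 + 0*4
= 24

24


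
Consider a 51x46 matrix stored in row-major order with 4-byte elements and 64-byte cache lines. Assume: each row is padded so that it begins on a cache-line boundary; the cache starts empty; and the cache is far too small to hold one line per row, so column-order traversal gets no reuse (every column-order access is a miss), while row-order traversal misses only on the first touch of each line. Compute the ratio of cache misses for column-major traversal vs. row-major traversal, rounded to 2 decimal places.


Each row occupies 46 * 4 = 184 bytes and starts on a line boundary, so it spans ceil(184 / 64) = 3 cache lines.
Row-major traversal misses (one per line touched): 51 * ceil(46 * 4 / 64) = 153
Column-major traversal misses (no reuse, every access misses): 51 * 46 = 2346
Ratio = 2346 / 153 = 15.33

15.33


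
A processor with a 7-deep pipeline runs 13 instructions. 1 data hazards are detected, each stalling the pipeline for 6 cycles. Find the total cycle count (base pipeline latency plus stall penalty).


Base cycles = 7 + 13 - 1 = 19
Total stalls = 1 * 6 = 6
Total = 19 + 6 = 25

25


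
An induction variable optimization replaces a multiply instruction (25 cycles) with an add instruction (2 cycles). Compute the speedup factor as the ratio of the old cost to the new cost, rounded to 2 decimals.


Ratio = mult_cost / add_cost = 25 / 2 = 12.5

12.5


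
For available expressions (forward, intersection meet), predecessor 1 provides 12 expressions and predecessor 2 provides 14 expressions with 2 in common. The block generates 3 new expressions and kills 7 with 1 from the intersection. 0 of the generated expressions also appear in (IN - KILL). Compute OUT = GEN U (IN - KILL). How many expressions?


IN = intersection of predecessors = 2
IN - KILL = 2 - 1 = 1
|OUT| = |GEN| + |IN - KILL| - |GEN ∩ (IN - KILL)| = 3 + 1 - 0 = 4

4


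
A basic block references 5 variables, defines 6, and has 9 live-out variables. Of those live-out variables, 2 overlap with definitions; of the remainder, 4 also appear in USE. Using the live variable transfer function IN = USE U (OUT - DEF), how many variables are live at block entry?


OUT - DEF: 9 - 2 = 7
|IN| = |USE| + |OUT - DEF| - |USE ∩ (OUT - DEF)| = 5 + 7 - 4 = 8

8


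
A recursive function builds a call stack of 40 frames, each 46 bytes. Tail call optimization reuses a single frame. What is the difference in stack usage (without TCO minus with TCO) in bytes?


Without TCO: 40 * 46 = 1840 bytes
With TCO: reuse 1 frame = 46 bytes
Savings = 1840 - 46 = 1794

1794


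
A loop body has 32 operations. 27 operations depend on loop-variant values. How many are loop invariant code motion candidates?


Invariant candidates = total - loop-dependent
= 32 - 27 = 5

5


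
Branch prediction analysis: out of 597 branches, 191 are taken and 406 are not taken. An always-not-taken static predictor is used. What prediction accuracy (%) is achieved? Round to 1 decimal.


Predictor: always-not-taken
Correct predictions = 406
Accuracy = 406 / 597 * 100 = 68.0%

68.0


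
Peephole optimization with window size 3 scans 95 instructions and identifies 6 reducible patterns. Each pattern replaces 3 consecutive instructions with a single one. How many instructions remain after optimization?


Each match removes 2 instructions.
Total removed = 6 * 2 = 12
Remaining = 95 - 12 = 83

83


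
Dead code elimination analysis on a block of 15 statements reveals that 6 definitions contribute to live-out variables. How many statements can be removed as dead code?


Dead code = total statements - live definitions
= 15 - 6 = 9

9


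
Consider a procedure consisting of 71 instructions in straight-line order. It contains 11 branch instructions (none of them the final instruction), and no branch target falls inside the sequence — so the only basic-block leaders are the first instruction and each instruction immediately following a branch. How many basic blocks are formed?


With no in-sequence branch targets, the leaders are the first instruction plus the instruction after each branch.
Number of basic blocks = branches + 1
= 11 + 1 = 12

12


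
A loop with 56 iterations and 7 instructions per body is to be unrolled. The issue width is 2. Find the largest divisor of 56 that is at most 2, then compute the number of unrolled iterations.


Largest divisor of 56 <= 2 is 2
New iterations = 56 / 2 = 28

28


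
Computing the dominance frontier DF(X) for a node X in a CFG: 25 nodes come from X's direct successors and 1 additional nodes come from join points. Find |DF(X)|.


DF(X) = direct successor contributions + join point contributions
= 25 + 1 = 26

26


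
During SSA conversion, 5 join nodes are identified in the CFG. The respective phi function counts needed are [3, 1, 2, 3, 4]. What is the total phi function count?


Total phi functions = sum of phi functions at each join node
= 3 + 1 + 2 + 3 + 4 = 13

13


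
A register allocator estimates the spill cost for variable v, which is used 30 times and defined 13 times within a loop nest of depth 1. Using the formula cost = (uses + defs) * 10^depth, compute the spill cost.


uses + defs = 30 + 13 = 43
10^1 = 10
Spill cost = 43 * 10 = 430

430


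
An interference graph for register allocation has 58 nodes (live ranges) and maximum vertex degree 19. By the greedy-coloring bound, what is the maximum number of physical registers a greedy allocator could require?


Greedy coloring never needs more than (max_degree + 1) colors: when coloring a vertex, at most max_degree neighbors are already colored.
Upper bound = 19 + 1 = 20

20


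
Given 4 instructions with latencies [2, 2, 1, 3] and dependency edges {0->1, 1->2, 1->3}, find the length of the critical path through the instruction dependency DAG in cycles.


Compute longest path through dependency graph: dist(Ik) = max over predecessors of dist + latency(Ik).
dist(I0) = latency 2 = 2
dist(I1) = dist(I0) + 2 = 2 + 2 = 4
dist(I2) = dist(I1) + 1 = 4 + 1 = 5
dist(I3) = dist(I1) + 3 = 4 + 3 = 7
Critical path = max dist = 7

7
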